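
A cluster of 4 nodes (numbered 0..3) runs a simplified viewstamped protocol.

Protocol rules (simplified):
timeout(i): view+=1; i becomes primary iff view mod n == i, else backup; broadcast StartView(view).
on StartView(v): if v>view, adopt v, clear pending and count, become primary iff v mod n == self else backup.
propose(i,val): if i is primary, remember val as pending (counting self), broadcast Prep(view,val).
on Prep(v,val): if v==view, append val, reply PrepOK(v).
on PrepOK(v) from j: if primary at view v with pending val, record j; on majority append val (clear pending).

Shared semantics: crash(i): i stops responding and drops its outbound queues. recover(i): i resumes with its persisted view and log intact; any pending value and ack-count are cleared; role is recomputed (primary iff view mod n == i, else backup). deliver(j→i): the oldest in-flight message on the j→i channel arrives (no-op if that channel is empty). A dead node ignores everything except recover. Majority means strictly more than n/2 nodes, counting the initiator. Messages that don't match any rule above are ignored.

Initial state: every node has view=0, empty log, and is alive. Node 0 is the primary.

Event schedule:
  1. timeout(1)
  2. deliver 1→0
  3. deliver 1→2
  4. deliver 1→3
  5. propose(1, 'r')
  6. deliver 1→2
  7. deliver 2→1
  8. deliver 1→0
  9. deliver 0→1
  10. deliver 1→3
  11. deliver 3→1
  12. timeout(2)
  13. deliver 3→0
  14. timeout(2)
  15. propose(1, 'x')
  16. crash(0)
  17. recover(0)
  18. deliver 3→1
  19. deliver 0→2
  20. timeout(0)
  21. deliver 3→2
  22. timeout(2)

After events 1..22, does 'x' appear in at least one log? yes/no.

no

after 1 — timeout(1): n1:prim/v1/[-]
after 2 — deliver 1→0: n0:back/v1/[-]
after 3 — deliver 1→2: n2:back/v1/[-]
after 4 — deliver 1→3: n3:back/v1/[-]
after 5 — propose(1,'r'): ·
after 6 — deliver 1→2: n2:back/v1/[r]
after 7 — deliver 2→1: ·
after 8 — deliver 1→0: n0:back/v1/[r]
after 9 — deliver 0→1: n1:prim/v1/[r]
after 10 — deliver 1→3: n3:back/v1/[r]
after 11 — deliver 3→1: ·
after 12 — timeout(2): n2:prim/v2/[r]
after 13 — deliver 3→0: ·
after 14 — timeout(2): n2:back/v3/[r]
after 15 — propose(1,'x'): ·
after 16 — crash(0): n0:✗back/v1/[r]
after 17 — recover(0): n0:back/v1/[r]
after 18 — deliver 3→1: ·
after 19 — deliver 0→2: ·
after 20 — timeout(0): n0:back/v2/[r]
after 21 — deliver 3→2: ·
after 22 — timeout(2): n2:back/v4/[r]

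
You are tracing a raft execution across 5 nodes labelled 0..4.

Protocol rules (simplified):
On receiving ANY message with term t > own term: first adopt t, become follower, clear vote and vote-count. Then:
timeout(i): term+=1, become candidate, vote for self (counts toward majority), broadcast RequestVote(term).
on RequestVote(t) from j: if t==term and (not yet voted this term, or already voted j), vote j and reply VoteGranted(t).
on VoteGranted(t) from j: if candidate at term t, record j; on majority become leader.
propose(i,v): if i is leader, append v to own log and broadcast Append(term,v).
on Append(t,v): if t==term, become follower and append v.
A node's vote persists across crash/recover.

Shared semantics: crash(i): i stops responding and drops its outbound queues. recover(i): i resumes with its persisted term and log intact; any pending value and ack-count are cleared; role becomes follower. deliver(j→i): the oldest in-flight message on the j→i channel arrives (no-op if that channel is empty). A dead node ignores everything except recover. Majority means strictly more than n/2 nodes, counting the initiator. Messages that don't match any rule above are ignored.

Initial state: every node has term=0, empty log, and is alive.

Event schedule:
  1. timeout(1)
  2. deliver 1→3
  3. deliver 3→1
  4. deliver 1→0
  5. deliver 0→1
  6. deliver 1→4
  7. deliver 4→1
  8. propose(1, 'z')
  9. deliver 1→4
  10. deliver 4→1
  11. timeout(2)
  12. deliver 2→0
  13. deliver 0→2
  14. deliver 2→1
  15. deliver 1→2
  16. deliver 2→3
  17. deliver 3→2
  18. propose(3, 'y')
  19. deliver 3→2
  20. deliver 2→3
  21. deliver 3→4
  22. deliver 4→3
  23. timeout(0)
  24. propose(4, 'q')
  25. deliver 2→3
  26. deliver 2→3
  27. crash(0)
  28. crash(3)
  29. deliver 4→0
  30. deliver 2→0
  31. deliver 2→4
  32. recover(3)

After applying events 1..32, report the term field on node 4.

[1] timeout(1) → N1(cand t1 [-])
[2] deliver 1→3 → N3(foll t1 [-])
[3] deliver 3→1 → ∅
[4] deliver 1→0 → N0(foll t1 [-])
[5] deliver 0→1 → N1(lead t1 [-])
[6] deliver 1→4 → N4(foll t1 [-])
[7] deliver 4→1 → ∅
[8] propose(1,'z') → N1(lead t1 [z])
[9] deliver 1→4 → N4(foll t1 [z])
[10] deliver 4→1 → ∅
[11] timeout(2) → N2(cand t1 [-])
[12] deliver 2→0 → ∅
[13] deliver 0→2 → ∅
[14] deliver 2→1 → ∅
[15] deliver 1→2 → ∅
[16] deliver 2→3 → ∅
[17] deliver 3→2 → ∅
[18] propose(3,'y') → ∅
[19] deliver 3→2 → ∅
[20] deliver 2→3 → ∅
[21] deliver 3→4 → ∅
[22] deliver 4→3 → ∅
[23] timeout(0) → N0(cand t2 [-])
[24] propose(4,'q') → ∅
[25] deliver 2→3 → ∅
[26] deliver 2→3 → ∅
[27] crash(0) → N0(✗cand t2 [-])
[28] crash(3) → N3(✗foll t1 [-])
[29] deliver 4→0 → ∅
[30] deliver 2→0 → ∅
[31] deliver 2→4 → ∅
[32] recover(3) → N3(foll t1 [-])

1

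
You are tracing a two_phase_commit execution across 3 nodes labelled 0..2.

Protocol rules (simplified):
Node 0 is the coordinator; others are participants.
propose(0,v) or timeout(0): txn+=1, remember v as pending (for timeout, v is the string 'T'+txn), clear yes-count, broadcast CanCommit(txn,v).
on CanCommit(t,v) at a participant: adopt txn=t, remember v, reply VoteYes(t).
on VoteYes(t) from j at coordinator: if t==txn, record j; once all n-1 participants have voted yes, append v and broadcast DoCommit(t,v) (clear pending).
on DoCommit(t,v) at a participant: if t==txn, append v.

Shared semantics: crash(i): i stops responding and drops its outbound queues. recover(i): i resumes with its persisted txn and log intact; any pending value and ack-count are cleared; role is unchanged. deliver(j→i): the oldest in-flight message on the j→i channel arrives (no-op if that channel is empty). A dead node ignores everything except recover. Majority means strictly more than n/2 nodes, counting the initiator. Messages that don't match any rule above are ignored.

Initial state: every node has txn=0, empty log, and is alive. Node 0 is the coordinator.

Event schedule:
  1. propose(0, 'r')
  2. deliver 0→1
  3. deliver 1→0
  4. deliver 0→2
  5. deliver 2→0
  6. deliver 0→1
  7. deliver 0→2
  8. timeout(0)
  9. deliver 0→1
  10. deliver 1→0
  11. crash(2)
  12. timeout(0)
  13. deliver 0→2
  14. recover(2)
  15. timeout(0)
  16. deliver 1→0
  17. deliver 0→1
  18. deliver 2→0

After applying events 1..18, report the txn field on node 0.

[1] propose(0,'r') → N0(coor t1 [-])
[2] deliver 0→1 → N1(part t1 [-])
[3] deliver 1→0 → ∅
[4] deliver 0→2 → N2(part t1 [-])
[5] deliver 2→0 → N0(coor t1 [r])
[6] deliver 0→1 → N1(part t1 [r])
[7] deliver 0→2 → N2(part t1 [r])
[8] timeout(0) → N0(coor t2 [r])
[9] deliver 0→1 → N1(part t2 [r])
[10] deliver 1→0 → ∅
[11] crash(2) → N2(✗part t1 [r])
[12] timeout(0) → N0(coor t3 [r])
[13] deliver 0→2 → ∅
[14] recover(2) → N2(part t1 [r])
[15] timeout(0) → N0(coor t4 [r])
[16] deliver 1→0 → ∅
[17] deliver 0→1 → N1(part t3 [r])
[18] deliver 2→0 → ∅

4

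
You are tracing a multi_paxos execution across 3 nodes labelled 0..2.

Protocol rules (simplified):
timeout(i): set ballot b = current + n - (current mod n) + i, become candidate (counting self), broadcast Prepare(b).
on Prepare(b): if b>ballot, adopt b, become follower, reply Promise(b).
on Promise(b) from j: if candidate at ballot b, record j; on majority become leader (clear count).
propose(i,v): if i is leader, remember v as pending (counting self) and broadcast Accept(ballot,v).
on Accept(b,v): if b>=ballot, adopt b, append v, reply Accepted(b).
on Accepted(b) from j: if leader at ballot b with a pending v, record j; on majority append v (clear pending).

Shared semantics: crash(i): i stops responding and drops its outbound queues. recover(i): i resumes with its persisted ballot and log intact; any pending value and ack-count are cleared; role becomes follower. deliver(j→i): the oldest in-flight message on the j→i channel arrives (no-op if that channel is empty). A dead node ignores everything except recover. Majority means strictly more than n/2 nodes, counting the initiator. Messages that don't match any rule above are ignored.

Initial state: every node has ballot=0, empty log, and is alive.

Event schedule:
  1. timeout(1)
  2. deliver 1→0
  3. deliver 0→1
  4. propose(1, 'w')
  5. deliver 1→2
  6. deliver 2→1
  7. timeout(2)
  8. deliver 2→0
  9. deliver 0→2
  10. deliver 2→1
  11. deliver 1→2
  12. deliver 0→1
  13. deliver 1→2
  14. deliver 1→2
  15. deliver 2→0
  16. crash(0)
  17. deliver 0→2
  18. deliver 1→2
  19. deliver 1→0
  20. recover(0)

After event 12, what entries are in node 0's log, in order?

e1 timeout(1): 1[cand,b=4,-]
e2 deliver 1→0: 0[foll,b=4,-]
e3 deliver 0→1: 1[lead,b=4,-]
e4 propose(1,'w'): ·
e5 deliver 1→2: 2[foll,b=4,-]
e6 deliver 2→1: ·
e7 timeout(2): 2[cand,b=8,-]
e8 deliver 2→0: 0[foll,b=8,-]
e9 deliver 0→2: 2[lead,b=8,-]
e10 deliver 2→1: 1[foll,b=8,-]
e11 deliver 1→2: ·
e12 deliver 0→1: ·

empty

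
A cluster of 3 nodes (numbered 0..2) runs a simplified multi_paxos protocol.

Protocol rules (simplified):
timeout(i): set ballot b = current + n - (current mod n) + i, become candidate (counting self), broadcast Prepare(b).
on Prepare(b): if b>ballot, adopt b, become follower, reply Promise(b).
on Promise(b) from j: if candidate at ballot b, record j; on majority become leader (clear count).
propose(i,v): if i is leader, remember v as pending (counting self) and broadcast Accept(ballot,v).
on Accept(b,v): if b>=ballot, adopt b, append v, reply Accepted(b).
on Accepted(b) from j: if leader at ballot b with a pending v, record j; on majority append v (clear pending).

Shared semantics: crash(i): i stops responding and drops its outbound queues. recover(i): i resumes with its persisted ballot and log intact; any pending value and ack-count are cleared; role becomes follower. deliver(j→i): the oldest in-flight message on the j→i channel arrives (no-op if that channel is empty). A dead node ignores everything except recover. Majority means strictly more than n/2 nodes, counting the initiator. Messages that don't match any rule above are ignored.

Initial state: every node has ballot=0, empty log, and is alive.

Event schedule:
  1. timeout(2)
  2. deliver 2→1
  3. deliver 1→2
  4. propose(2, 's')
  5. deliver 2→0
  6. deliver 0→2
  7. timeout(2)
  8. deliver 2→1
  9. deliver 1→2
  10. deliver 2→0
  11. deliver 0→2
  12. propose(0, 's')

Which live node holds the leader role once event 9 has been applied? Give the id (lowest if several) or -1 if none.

[1] timeout(2) → N2(cand b5 [-])
[2] deliver 2→1 → N1(foll b5 [-])
[3] deliver 1→2 → N2(lead b5 [-])
[4] propose(2,'s') → ∅
[5] deliver 2→0 → N0(foll b5 [-])
[6] deliver 0→2 → ∅
[7] timeout(2) → N2(cand b8 [-])
[8] deliver 2→1 → N1(foll b5 [s])
[9] deliver 1→2 → ∅

-1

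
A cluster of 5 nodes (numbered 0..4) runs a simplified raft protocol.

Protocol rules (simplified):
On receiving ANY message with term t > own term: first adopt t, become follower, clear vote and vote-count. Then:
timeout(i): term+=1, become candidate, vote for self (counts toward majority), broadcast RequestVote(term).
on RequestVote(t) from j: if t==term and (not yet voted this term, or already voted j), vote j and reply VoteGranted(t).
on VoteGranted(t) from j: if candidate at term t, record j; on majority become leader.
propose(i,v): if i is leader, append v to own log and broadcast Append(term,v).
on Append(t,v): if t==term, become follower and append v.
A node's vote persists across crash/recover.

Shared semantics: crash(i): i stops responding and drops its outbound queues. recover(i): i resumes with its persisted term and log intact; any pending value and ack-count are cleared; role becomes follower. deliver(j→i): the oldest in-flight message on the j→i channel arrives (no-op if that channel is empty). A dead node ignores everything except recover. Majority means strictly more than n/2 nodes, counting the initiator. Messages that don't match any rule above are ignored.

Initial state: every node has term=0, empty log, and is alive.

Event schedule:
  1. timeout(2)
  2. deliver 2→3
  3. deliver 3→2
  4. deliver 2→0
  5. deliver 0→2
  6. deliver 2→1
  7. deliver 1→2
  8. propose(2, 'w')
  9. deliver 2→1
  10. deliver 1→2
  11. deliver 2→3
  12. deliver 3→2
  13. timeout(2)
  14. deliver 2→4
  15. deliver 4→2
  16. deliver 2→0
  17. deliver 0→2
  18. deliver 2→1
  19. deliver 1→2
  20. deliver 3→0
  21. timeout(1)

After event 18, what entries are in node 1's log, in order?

e1 timeout(2): 2[cand,t=1,-]
e2 deliver 2→3: 3[foll,t=1,-]
e3 deliver 3→2: ·
e4 deliver 2→0: 0[foll,t=1,-]
e5 deliver 0→2: 2[lead,t=1,-]
e6 deliver 2→1: 1[foll,t=1,-]
e7 deliver 1→2: ·
e8 propose(2,'w'): 2[lead,t=1,w]
e9 deliver 2→1: 1[foll,t=1,w]
e10 deliver 1→2: ·
e11 deliver 2→3: 3[foll,t=1,w]
e12 deliver 3→2: ·
e13 timeout(2): 2[cand,t=2,w]
e14 deliver 2→4: 4[foll,t=1,-]
e15 deliver 4→2: ·
e16 deliver 2→0: 0[foll,t=1,w]
e17 deliver 0→2: ·
e18 deliver 2→1: 1[foll,t=2,w]

w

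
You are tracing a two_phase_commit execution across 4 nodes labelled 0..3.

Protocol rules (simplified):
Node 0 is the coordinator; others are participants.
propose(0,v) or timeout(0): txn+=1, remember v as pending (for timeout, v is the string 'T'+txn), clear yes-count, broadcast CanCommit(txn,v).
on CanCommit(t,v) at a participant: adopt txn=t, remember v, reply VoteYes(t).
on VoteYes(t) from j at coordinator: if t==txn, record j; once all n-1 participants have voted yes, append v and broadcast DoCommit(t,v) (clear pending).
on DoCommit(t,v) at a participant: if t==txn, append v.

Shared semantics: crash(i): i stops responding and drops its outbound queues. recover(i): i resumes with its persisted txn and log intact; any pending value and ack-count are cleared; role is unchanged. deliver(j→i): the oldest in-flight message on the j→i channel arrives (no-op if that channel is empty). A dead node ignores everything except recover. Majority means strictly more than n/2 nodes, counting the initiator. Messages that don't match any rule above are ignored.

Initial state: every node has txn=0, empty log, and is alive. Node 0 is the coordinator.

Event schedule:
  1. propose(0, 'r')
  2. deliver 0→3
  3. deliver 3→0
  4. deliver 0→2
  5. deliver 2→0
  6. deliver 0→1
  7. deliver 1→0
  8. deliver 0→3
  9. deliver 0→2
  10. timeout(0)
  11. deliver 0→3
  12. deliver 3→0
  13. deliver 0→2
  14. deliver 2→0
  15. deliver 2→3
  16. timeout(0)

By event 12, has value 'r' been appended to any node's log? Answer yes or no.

[1] propose(0,'r') → N0(coor t1 [-])
[2] deliver 0→3 → N3(part t1 [-])
[3] deliver 3→0 → ∅
[4] deliver 0→2 → N2(part t1 [-])
[5] deliver 2→0 → ∅
[6] deliver 0→1 → N1(part t1 [-])
[7] deliver 1→0 → N0(coor t1 [r])
[8] deliver 0→3 → N3(part t1 [r])
[9] deliver 0→2 → N2(part t1 [r])
[10] timeout(0) → N0(coor t2 [r])
[11] deliver 0→3 → N3(part t2 [r])
[12] deliver 3→0 → ∅

yes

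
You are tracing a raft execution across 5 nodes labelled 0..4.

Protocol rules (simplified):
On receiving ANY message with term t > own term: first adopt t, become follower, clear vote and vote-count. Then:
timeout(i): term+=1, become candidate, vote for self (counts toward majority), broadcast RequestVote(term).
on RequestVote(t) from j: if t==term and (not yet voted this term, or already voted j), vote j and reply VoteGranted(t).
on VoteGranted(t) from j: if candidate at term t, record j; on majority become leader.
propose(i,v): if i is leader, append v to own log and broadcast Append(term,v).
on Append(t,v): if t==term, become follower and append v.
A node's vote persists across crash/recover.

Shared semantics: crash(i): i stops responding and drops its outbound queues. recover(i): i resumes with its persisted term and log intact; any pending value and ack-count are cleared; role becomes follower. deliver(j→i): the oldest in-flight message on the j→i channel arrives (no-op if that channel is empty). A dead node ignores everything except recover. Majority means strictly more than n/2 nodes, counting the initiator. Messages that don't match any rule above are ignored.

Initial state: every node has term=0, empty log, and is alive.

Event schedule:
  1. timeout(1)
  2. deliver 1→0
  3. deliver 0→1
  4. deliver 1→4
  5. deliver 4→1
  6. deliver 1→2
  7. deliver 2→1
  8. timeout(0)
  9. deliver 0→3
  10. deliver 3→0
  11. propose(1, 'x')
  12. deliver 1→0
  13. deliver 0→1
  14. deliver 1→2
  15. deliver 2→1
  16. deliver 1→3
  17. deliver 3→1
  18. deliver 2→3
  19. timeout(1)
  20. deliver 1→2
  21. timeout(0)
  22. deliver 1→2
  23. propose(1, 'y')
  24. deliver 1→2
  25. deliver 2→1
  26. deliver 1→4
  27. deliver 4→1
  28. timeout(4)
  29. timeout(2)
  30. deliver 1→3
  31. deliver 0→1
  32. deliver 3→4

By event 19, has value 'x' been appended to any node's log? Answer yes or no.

after 1 — timeout(1): n1:cand/t1/[-]
after 2 — deliver 1→0: n0:foll/t1/[-]
after 3 — deliver 0→1: ·
after 4 — deliver 1→4: n4:foll/t1/[-]
after 5 — deliver 4→1: n1:lead/t1/[-]
after 6 — deliver 1→2: n2:foll/t1/[-]
after 7 — deliver 2→1: ·
after 8 — timeout(0): n0:cand/t2/[-]
after 9 — deliver 0→3: n3:foll/t2/[-]
after 10 — deliver 3→0: ·
after 11 — propose(1,'x'): n1:lead/t1/[x]
after 12 — deliver 1→0: ·
after 13 — deliver 0→1: n1:foll/t2/[x]
after 14 — deliver 1→2: n2:foll/t1/[x]
after 15 — deliver 2→1: ·
after 16 — deliver 1→3: ·
after 17 — deliver 3→1: ·
after 18 — deliver 2→3: ·
after 19 — timeout(1): n1:cand/t3/[x]

yes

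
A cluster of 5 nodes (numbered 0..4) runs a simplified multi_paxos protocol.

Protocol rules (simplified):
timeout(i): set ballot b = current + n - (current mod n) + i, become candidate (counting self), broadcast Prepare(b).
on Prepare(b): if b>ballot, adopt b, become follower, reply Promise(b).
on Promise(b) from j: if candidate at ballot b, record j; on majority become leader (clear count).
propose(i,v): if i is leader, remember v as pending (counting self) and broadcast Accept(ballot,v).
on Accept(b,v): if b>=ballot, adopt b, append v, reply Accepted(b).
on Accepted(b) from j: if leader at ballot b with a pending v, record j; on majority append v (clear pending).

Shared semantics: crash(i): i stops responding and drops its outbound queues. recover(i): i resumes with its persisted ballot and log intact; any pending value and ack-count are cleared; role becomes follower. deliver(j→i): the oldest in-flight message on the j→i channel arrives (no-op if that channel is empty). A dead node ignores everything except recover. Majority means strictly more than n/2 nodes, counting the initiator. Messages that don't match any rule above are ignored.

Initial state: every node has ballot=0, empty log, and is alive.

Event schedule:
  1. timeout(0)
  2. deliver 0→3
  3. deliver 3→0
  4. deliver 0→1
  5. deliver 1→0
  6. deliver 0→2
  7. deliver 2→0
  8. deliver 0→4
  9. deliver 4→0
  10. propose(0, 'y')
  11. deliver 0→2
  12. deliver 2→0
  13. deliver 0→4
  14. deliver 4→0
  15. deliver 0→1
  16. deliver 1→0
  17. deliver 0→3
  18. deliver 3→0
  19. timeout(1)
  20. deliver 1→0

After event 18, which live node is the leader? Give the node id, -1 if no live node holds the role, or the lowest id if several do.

0

[1] timeout(0) → N0(cand b5 [-])
[2] deliver 0→3 → N3(foll b5 [-])
[3] deliver 3→0 → ∅
[4] deliver 0→1 → N1(foll b5 [-])
[5] deliver 1→0 → N0(lead b5 [-])
[6] deliver 0→2 → N2(foll b5 [-])
[7] deliver 2→0 → ∅
[8] deliver 0→4 → N4(foll b5 [-])
[9] deliver 4→0 → ∅
[10] propose(0,'y') → ∅
[11] deliver 0→2 → N2(foll b5 [y])
[12] deliver 2→0 → ∅
[13] deliver 0→4 → N4(foll b5 [y])
[14] deliver 4→0 → N0(lead b5 [y])
[15] deliver 0→1 → N1(foll b5 [y])
[16] deliver 1→0 → ∅
[17] deliver 0→3 → N3(foll b5 [y])
[18] deliver 3→0 → ∅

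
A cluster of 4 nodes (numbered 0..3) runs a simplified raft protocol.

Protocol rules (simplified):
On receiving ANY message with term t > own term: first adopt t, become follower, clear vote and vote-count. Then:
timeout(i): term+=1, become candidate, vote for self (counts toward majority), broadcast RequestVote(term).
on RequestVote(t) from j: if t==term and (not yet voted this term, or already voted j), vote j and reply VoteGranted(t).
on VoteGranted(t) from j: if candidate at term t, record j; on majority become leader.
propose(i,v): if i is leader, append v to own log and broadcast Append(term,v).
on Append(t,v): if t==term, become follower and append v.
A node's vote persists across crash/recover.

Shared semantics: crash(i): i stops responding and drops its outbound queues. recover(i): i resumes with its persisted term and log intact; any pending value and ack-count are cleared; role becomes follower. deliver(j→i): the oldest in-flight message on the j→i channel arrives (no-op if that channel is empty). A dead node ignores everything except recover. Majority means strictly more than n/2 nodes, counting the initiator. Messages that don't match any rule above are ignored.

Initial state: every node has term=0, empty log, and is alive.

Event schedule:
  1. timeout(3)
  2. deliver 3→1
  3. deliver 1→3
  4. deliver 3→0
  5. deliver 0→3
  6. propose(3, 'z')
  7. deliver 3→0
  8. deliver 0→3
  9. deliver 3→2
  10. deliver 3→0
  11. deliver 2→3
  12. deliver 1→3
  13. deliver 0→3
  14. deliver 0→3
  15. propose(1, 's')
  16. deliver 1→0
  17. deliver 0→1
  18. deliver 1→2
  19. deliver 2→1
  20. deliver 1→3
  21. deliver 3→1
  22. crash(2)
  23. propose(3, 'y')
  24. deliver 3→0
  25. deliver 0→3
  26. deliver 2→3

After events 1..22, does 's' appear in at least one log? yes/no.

no

e1 timeout(3): 3[cand,t=1,-]
e2 deliver 3→1: 1[foll,t=1,-]
e3 deliver 1→3: ·
e4 deliver 3→0: 0[foll,t=1,-]
e5 deliver 0→3: 3[lead,t=1,-]
e6 propose(3,'z'): 3[lead,t=1,z]
e7 deliver 3→0: 0[foll,t=1,z]
e8 deliver 0→3: ·
e9 deliver 3→2: 2[foll,t=1,-]
e10 deliver 3→0: ·
e11 deliver 2→3: ·
e12 deliver 1→3: ·
e13 deliver 0→3: ·
e14 deliver 0→3: ·
e15 propose(1,'s'): ·
e16 deliver 1→0: ·
e17 deliver 0→1: ·
e18 deliver 1→2: ·
e19 deliver 2→1: ·
e20 deliver 1→3: ·
e21 deliver 3→1: 1[foll,t=1,z]
e22 crash(2): 2[✗foll,t=1,-]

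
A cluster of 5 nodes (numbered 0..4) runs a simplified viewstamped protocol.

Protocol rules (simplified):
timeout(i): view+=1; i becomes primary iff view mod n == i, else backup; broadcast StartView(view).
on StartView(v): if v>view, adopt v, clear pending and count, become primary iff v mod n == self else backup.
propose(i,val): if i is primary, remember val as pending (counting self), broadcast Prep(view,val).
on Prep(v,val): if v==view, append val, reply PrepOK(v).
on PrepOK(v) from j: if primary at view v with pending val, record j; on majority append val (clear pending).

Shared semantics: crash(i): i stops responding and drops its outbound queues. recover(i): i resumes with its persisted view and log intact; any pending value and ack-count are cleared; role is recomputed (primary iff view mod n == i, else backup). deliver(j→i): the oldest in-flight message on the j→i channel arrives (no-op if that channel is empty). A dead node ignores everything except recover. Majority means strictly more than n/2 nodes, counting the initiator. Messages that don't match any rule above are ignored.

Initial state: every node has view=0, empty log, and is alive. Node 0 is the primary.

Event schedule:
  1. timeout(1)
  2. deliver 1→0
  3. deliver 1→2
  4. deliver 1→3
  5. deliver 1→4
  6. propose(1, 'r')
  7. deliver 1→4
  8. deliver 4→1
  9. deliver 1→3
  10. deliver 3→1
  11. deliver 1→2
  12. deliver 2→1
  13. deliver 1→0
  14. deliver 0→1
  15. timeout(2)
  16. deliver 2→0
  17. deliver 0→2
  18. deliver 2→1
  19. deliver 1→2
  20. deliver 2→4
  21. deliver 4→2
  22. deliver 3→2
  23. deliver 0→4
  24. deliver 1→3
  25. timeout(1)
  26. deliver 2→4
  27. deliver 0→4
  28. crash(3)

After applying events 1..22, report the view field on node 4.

2

1. timeout(1):  <1:prim v1 ->
2. deliver 1→0:  <0:back v1 ->
3. deliver 1→2:  <2:back v1 ->
4. deliver 1→3:  <3:back v1 ->
5. deliver 1→4:  <4:back v1 ->
6. propose(1,'r'):  nop
7. deliver 1→4:  <4:back v1 r>
8. deliver 4→1:  nop
9. deliver 1→3:  <3:back v1 r>
10. deliver 3→1:  <1:prim v1 r>
11. deliver 1→2:  <2:back v1 r>
12. deliver 2→1:  nop
13. deliver 1→0:  <0:back v1 r>
14. deliver 0→1:  nop
15. timeout(2):  <2:prim v2 r>
16. deliver 2→0:  <0:back v2 r>
17. deliver 0→2:  nop
18. deliver 2→1:  <1:back v2 r>
19. deliver 1→2:  nop
20. deliver 2→4:  <4:back v2 r>
21. deliver 4→2:  nop
22. deliver 3→2:  nop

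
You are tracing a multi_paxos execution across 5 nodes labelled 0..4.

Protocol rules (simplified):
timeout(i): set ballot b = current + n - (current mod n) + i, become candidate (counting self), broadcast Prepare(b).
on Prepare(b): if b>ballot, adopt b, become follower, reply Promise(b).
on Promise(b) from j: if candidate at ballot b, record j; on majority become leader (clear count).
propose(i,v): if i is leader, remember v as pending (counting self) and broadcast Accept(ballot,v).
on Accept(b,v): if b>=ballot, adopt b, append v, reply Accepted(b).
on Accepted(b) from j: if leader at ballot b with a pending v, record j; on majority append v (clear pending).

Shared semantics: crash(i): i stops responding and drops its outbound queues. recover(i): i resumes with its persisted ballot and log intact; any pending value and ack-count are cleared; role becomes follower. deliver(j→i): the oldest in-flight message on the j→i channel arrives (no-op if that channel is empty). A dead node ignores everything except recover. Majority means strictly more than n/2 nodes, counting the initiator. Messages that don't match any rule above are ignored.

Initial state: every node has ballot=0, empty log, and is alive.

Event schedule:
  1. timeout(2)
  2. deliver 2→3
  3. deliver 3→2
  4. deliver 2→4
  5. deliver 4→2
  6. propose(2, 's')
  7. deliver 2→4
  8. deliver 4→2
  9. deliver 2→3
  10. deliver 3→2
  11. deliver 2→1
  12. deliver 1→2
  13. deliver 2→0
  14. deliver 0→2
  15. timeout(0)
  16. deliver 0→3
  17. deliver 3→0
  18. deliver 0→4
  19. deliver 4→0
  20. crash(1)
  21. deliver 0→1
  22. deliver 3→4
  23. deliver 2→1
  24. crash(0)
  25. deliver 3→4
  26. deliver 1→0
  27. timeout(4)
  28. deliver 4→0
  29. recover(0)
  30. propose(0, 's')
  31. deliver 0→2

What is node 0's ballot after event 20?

[1] timeout(2) → N2(cand b7 [-])
[2] deliver 2→3 → N3(foll b7 [-])
[3] deliver 3→2 → ∅
[4] deliver 2→4 → N4(foll b7 [-])
[5] deliver 4→2 → N2(lead b7 [-])
[6] propose(2,'s') → ∅
[7] deliver 2→4 → N4(foll b7 [s])
[8] deliver 4→2 → ∅
[9] deliver 2→3 → N3(foll b7 [s])
[10] deliver 3→2 → N2(lead b7 [s])
[11] deliver 2→1 → N1(foll b7 [-])
[12] deliver 1→2 → ∅
[13] deliver 2→0 → N0(foll b7 [-])
[14] deliver 0→2 → ∅
[15] timeout(0) → N0(cand b10 [-])
[16] deliver 0→3 → N3(foll b10 [s])
[17] deliver 3→0 → ∅
[18] deliver 0→4 → N4(foll b10 [s])
[19] deliver 4→0 → N0(lead b10 [-])
[20] crash(1) → N1(✗foll b7 [-])

10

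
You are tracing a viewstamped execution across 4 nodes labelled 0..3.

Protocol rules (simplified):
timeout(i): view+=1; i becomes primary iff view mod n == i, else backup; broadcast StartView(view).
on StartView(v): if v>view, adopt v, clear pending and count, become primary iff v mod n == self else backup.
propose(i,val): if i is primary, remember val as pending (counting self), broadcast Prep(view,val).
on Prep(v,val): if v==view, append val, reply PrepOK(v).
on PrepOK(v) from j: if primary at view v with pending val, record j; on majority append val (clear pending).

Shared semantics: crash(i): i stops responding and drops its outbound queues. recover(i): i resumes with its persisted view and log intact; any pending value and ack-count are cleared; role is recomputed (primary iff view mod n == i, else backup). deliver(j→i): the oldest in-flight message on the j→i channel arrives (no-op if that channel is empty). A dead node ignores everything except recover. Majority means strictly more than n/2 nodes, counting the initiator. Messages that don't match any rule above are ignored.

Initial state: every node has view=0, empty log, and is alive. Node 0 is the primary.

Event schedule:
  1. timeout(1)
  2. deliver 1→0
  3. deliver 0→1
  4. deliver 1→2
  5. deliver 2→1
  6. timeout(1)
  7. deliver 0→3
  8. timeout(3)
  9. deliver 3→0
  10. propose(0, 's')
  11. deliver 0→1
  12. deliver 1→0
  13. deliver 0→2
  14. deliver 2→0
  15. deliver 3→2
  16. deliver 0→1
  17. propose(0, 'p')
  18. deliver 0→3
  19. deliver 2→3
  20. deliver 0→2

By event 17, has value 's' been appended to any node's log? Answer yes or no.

[1] timeout(1) → N1(prim v1 [-])
[2] deliver 1→0 → N0(back v1 [-])
[3] deliver 0→1 → ∅
[4] deliver 1→2 → N2(back v1 [-])
[5] deliver 2→1 → ∅
[6] timeout(1) → N1(back v2 [-])
[7] deliver 0→3 → ∅
[8] timeout(3) → N3(back v1 [-])
[9] deliver 3→0 → ∅
[10] propose(0,'s') → ∅
[11] deliver 0→1 → ∅
[12] deliver 1→0 → N0(back v2 [-])
[13] deliver 0→2 → ∅
[14] deliver 2→0 → ∅
[15] deliver 3→2 → ∅
[16] deliver 0→1 → ∅
[17] propose(0,'p') → ∅

no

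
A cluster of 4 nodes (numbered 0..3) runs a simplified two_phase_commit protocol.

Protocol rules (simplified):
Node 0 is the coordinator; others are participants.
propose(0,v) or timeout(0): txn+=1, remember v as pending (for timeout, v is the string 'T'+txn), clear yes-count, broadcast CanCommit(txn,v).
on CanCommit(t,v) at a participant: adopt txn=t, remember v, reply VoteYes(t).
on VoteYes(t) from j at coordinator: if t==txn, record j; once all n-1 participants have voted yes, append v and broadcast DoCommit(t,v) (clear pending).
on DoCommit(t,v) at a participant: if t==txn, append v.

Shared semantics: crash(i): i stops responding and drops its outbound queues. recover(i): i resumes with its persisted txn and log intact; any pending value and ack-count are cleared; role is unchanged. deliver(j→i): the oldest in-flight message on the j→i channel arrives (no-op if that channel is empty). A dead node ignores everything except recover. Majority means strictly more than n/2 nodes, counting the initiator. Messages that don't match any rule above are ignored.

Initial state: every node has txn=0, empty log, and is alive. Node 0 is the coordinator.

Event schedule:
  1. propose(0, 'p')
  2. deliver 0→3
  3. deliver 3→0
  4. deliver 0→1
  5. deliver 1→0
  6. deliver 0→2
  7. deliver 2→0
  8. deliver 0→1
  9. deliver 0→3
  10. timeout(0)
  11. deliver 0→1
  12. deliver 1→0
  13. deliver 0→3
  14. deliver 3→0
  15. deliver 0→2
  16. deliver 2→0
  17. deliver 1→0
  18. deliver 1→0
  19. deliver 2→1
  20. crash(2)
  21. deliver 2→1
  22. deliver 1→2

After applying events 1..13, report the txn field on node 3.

e1 propose(0,'p'): 0[coor,t=1,-]
e2 deliver 0→3: 3[part,t=1,-]
e3 deliver 3→0: ·
e4 deliver 0→1: 1[part,t=1,-]
e5 deliver 1→0: ·
e6 deliver 0→2: 2[part,t=1,-]
e7 deliver 2→0: 0[coor,t=1,p]
e8 deliver 0→1: 1[part,t=1,p]
e9 deliver 0→3: 3[part,t=1,p]
e10 timeout(0): 0[coor,t=2,p]
e11 deliver 0→1: 1[part,t=2,p]
e12 deliver 1→0: ·
e13 deliver 0→3: 3[part,t=2,p]

2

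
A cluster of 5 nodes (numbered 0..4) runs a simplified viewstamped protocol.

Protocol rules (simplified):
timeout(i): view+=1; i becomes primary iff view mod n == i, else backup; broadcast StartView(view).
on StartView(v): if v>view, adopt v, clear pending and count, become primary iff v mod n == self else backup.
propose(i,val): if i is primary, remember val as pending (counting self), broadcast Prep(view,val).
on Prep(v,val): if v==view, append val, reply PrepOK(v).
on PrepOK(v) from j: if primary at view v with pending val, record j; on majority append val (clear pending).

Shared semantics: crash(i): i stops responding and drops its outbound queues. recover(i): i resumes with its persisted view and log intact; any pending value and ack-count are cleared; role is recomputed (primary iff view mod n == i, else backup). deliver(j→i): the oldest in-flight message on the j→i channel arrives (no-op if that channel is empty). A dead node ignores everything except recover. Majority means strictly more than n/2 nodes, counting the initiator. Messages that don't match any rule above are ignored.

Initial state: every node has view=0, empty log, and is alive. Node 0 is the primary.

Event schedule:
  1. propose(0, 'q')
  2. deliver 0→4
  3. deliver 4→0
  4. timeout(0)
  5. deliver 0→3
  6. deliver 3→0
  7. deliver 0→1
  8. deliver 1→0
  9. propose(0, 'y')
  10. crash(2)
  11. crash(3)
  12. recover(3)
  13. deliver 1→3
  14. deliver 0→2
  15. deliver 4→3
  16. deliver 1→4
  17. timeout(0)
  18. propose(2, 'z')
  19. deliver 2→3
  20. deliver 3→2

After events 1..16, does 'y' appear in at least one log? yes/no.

no

1. propose(0,'q'):  nop
2. deliver 0→4:  <4:back v0 q>
3. deliver 4→0:  nop
4. timeout(0):  <0:back v1 ->
5. deliver 0→3:  <3:back v0 q>
6. deliver 3→0:  nop
7. deliver 0→1:  <1:back v0 q>
8. deliver 1→0:  nop
9. propose(0,'y'):  nop
10. crash(2):  <2:✗back v0 ->
11. crash(3):  <3:✗back v0 q>
12. recover(3):  <3:back v0 q>
13. deliver 1→3:  nop
14. deliver 0→2:  nop
15. deliver 4→3:  nop
16. deliver 1→4:  nop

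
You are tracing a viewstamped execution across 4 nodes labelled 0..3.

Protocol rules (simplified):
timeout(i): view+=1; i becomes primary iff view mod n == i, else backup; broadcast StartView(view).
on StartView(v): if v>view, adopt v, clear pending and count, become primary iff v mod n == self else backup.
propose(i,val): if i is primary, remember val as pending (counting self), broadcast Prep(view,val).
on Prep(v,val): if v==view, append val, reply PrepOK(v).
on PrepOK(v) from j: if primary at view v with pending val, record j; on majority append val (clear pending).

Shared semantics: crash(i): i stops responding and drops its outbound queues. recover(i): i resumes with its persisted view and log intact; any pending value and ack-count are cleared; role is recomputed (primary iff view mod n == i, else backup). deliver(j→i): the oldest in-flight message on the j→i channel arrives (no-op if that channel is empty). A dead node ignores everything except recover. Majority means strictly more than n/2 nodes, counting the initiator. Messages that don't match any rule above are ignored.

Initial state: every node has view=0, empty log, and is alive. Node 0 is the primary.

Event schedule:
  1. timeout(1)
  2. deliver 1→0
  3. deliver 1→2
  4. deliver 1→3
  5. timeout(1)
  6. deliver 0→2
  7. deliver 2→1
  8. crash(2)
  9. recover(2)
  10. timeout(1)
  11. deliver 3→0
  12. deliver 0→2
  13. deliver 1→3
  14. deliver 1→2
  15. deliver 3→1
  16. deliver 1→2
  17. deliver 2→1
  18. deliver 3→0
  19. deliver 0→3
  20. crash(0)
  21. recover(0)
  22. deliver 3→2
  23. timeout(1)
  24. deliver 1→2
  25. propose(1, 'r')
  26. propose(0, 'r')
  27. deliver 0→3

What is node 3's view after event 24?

2

step 1 timeout(1): 1={prim,v=1,log=-}
step 2 deliver 1→0: 0={back,v=1,log=-}
step 3 deliver 1→2: 2={back,v=1,log=-}
step 4 deliver 1→3: 3={back,v=1,log=-}
step 5 timeout(1): 1={back,v=2,log=-}
step 6 deliver 0→2: —
step 7 deliver 2→1: —
step 8 crash(2): 2={✗back,v=1,log=-}
step 9 recover(2): 2={back,v=1,log=-}
step 10 timeout(1): 1={back,v=3,log=-}
step 11 deliver 3→0: —
step 12 deliver 0→2: —
step 13 deliver 1→3: 3={back,v=2,log=-}
step 14 deliver 1→2: 2={prim,v=2,log=-}
step 15 deliver 3→1: —
step 16 deliver 1→2: 2={back,v=3,log=-}
step 17 deliver 2→1: —
step 18 deliver 3→0: —
step 19 deliver 0→3: —
step 20 crash(0): 0={✗back,v=1,log=-}
step 21 recover(0): 0={back,v=1,log=-}
step 22 deliver 3→2: —
step 23 timeout(1): 1={back,v=4,log=-}
step 24 deliver 1→2: 2={back,v=4,log=-}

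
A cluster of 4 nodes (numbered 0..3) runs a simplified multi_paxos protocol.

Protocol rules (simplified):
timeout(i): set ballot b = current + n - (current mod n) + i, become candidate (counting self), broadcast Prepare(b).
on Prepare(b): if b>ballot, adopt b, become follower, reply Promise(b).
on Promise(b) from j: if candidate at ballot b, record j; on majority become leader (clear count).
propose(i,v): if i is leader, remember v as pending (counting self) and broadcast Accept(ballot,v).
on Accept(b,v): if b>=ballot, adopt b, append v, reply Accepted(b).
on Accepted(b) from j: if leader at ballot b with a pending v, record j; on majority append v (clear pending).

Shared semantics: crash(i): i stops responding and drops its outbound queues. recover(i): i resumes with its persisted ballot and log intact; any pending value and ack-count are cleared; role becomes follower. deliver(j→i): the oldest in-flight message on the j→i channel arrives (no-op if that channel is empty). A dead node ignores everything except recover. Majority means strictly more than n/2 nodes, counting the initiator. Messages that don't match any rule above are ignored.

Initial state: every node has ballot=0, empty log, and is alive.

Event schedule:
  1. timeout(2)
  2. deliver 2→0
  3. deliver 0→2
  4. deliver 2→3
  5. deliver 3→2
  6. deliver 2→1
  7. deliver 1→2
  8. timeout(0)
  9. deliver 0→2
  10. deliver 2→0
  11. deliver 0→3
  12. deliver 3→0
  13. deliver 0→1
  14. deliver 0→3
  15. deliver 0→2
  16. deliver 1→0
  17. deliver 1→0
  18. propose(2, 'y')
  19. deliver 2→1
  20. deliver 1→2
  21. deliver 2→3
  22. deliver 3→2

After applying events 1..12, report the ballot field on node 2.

after 1 — timeout(2): n2:cand/b6/[-]
after 2 — deliver 2→0: n0:foll/b6/[-]
after 3 — deliver 0→2: ·
after 4 — deliver 2→3: n3:foll/b6/[-]
after 5 — deliver 3→2: n2:lead/b6/[-]
after 6 — deliver 2→1: n1:foll/b6/[-]
after 7 — deliver 1→2: ·
after 8 — timeout(0): n0:cand/b8/[-]
after 9 — deliver 0→2: n2:foll/b8/[-]
after 10 — deliver 2→0: ·
after 11 — deliver 0→3: n3:foll/b8/[-]
after 12 — deliver 3→0: n0:lead/b8/[-]

8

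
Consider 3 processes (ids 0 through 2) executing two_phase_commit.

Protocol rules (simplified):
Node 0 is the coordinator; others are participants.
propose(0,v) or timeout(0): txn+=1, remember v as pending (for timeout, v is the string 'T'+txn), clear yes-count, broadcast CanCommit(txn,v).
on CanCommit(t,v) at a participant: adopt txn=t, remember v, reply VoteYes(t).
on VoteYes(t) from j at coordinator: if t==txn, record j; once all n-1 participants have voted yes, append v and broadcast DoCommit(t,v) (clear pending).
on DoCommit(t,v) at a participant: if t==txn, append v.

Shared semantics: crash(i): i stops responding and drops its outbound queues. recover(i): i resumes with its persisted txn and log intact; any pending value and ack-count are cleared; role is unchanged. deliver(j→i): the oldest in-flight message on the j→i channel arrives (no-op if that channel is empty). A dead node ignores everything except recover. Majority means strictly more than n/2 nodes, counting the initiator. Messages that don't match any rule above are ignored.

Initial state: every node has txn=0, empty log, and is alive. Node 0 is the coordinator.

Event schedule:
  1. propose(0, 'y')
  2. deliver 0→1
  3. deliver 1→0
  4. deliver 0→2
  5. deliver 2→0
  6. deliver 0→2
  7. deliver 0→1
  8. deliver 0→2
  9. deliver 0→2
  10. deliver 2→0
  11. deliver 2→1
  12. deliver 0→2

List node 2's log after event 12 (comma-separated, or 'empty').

e1 propose(0,'y'): 0[coor,t=1,-]
e2 deliver 0→1: 1[part,t=1,-]
e3 deliver 1→0: ·
e4 deliver 0→2: 2[part,t=1,-]
e5 deliver 2→0: 0[coor,t=1,y]
e6 deliver 0→2: 2[part,t=1,y]
e7 deliver 0→1: 1[part,t=1,y]
e8 deliver 0→2: ·
e9 deliver 0→2: ·
e10 deliver 2→0: ·
e11 deliver 2→1: ·
e12 deliver 0→2: ·

y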